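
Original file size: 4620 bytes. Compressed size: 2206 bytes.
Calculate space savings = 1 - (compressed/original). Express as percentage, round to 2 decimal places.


ratio = compressed/original = 2206/4620 = 0.477489
savings = 1 - ratio = 1 - 0.477489 = 0.522511
as a percentage: 0.522511 * 100 = 52.25%

Space savings = 1 - 2206/4620 = 52.25%


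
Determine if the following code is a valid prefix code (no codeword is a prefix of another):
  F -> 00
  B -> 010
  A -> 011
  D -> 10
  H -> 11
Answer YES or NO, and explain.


Checking each pair (does one codeword prefix another?):
  F='00' vs B='010': no prefix
  F='00' vs A='011': no prefix
  F='00' vs D='10': no prefix
  F='00' vs H='11': no prefix
  B='010' vs F='00': no prefix
  B='010' vs A='011': no prefix
  B='010' vs D='10': no prefix
  B='010' vs H='11': no prefix
  A='011' vs F='00': no prefix
  A='011' vs B='010': no prefix
  A='011' vs D='10': no prefix
  A='011' vs H='11': no prefix
  D='10' vs F='00': no prefix
  D='10' vs B='010': no prefix
  D='10' vs A='011': no prefix
  D='10' vs H='11': no prefix
  H='11' vs F='00': no prefix
  H='11' vs B='010': no prefix
  H='11' vs A='011': no prefix
  H='11' vs D='10': no prefix
No violation found over all pairs.

YES -- this is a valid prefix code. No codeword is a prefix of any other codeword.


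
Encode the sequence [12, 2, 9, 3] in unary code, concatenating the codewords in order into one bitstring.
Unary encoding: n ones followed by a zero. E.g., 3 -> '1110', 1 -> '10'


Encode each number as n ones followed by a terminating 0:
  12 -> 1111111111110 (13 bits)
  2 -> 110 (3 bits)
  9 -> 1111111110 (10 bits)
  3 -> 1110 (4 bits)
Total length = 13 + 3 + 10 + 4 = 30 bits.

Unary([12, 2, 9, 3]) = 111111111111011011111111101110 (30 bits)


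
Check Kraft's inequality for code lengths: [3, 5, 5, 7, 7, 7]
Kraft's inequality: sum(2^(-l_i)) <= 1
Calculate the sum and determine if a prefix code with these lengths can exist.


Sum = 2^(-3) + 2^(-5) + 2^(-5) + 2^(-7) + 2^(-7) + 2^(-7)
    = 0.125 + 0.03125 + 0.03125 + 0.0078125 + 0.0078125 + 0.0078125
    = 27/128 = 0.2109375
Since 0.2109375 <= 1, Kraft's inequality IS satisfied.
A prefix code with these lengths CAN exist.

Kraft sum = 0.2109375. Satisfied.


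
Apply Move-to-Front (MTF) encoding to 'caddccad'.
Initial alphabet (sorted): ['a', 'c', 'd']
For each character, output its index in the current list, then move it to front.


MTF encoding:
'c': index 1 in ['a', 'c', 'd'] -> ['c', 'a', 'd']
'a': index 1 in ['c', 'a', 'd'] -> ['a', 'c', 'd']
'd': index 2 in ['a', 'c', 'd'] -> ['d', 'a', 'c']
'd': index 0 in ['d', 'a', 'c'] -> ['d', 'a', 'c']
'c': index 2 in ['d', 'a', 'c'] -> ['c', 'd', 'a']
'c': index 0 in ['c', 'd', 'a'] -> ['c', 'd', 'a']
'a': index 2 in ['c', 'd', 'a'] -> ['a', 'c', 'd']
'd': index 2 in ['a', 'c', 'd'] -> ['d', 'a', 'c']


Output: [1, 1, 2, 0, 2, 0, 2, 2]


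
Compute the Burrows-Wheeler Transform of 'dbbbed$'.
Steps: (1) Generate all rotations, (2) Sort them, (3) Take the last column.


Rotations (sorted):
  0: $dbbbed -> last char: d
  1: bbbed$d -> last char: d
  2: bbed$db -> last char: b
  3: bed$dbb -> last char: b
  4: d$dbbbe -> last char: e
  5: dbbbed$ -> last char: $
  6: ed$dbbb -> last char: b


BWT = ddbbe$b


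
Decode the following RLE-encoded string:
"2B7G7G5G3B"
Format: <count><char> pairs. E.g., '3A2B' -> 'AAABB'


Expanding each <count><char> pair:
  2B -> 'BB'
  7G -> 'GGGGGGG'
  7G -> 'GGGGGGG'
  5G -> 'GGGGG'
  3B -> 'BBB'

Decoded = BBGGGGGGGGGGGGGGGGGGGBBB


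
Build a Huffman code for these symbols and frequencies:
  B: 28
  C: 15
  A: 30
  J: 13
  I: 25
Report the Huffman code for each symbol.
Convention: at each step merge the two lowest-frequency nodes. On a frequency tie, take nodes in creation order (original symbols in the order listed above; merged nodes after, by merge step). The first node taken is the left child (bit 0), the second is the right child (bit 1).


Huffman tree construction:
Step 1: Merge J(13) + C(15) = 28
Step 2: Merge I(25) + B(28) = 53
Step 3: Merge (J+C)(28) + A(30) = 58
Step 4: Merge (I+B)(53) + ((J+C)+A)(58) = 111
Read each symbol's code off the tree from the root (left child = 0, right child = 1).

Codes:
  B: 01 (length 2)
  C: 101 (length 3)
  A: 11 (length 2)
  J: 100 (length 3)
  I: 00 (length 2)
Average code length: 250/111 = 2.2523 bits/symbol


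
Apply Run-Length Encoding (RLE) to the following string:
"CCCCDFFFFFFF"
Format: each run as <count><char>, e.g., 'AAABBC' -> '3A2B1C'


Scanning runs left to right:
  i=0: run of 'C' x 4 -> '4C'
  i=4: run of 'D' x 1 -> '1D'
  i=5: run of 'F' x 7 -> '7F'

RLE = 4C1D7F


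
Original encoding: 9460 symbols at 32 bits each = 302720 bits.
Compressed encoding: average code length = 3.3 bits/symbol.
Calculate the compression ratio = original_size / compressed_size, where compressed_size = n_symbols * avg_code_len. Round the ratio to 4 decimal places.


original_size = n_symbols * orig_bits = 9460 * 32 = 302720 bits
compressed_size = n_symbols * avg_code_len = 9460 * 3.3 = 31218.0 bits
ratio = original_size / compressed_size = 302720 / 31218.0 = 9.697

Compression ratio = 9.697


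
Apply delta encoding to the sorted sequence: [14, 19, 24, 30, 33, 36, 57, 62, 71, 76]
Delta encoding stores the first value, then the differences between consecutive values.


First value: 14
Deltas:
  19 - 14 = 5
  24 - 19 = 5
  30 - 24 = 6
  33 - 30 = 3
  36 - 33 = 3
  57 - 36 = 21
  62 - 57 = 5
  71 - 62 = 9
  76 - 71 = 5


Delta encoded: [14, 5, 5, 6, 3, 3, 21, 5, 9, 5]


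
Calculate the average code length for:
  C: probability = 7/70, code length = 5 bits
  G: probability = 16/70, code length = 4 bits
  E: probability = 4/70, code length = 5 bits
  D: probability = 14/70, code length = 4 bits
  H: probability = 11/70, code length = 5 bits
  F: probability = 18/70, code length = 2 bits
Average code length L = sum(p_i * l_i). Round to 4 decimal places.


Weighted contributions p_i * l_i:
  C: (7/70) * 5 = 35/70
  G: (16/70) * 4 = 64/70
  E: (4/70) * 5 = 20/70
  D: (14/70) * 4 = 56/70
  H: (11/70) * 5 = 55/70
  F: (18/70) * 2 = 36/70
Sum = (35 + 64 + 20 + 56 + 55 + 36)/70 = 266/70

L = 266/70 = 3.8000 bits/symbol


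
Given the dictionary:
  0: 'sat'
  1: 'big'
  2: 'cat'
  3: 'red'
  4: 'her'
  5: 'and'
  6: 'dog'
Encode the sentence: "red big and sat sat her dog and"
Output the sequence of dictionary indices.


Look up each word in the dictionary:
  'red' -> 3
  'big' -> 1
  'and' -> 5
  'sat' -> 0
  'sat' -> 0
  'her' -> 4
  'dog' -> 6
  'and' -> 5

Encoded: [3, 1, 5, 0, 0, 4, 6, 5]


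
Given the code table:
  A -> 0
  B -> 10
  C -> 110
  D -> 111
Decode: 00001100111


Decoding:
0 -> A
0 -> A
0 -> A
0 -> A
110 -> C
0 -> A
111 -> D


Result: AAAACAD


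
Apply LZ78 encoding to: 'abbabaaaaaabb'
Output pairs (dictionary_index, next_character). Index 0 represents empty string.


LZ78 encoding steps:
Dictionary: {0: ''}
Step 1: w='' (idx 0), next='a' -> output (0, 'a'), add 'a' as idx 1
Step 2: w='' (idx 0), next='b' -> output (0, 'b'), add 'b' as idx 2
Step 3: w='b' (idx 2), next='a' -> output (2, 'a'), add 'ba' as idx 3
Step 4: w='ba' (idx 3), next='a' -> output (3, 'a'), add 'baa' as idx 4
Step 5: w='a' (idx 1), next='a' -> output (1, 'a'), add 'aa' as idx 5
Step 6: w='aa' (idx 5), next='b' -> output (5, 'b'), add 'aab' as idx 6
Step 7: w='b' (idx 2), end of input -> output (2, '')


Encoded: [(0, 'a'), (0, 'b'), (2, 'a'), (3, 'a'), (1, 'a'), (5, 'b'), (2, '')]


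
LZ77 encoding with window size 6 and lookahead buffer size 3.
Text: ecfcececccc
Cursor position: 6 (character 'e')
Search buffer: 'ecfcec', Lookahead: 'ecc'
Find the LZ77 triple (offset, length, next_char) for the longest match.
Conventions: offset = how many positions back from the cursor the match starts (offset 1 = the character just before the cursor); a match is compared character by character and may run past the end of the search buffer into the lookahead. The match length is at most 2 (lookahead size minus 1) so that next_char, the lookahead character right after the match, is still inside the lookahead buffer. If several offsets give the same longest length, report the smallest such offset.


Try each offset into the search buffer:
  offset=1 (pos 5, char 'c'): match length 0
  offset=2 (pos 4, char 'e'): match length 2
  offset=3 (pos 3, char 'c'): match length 0
  offset=4 (pos 2, char 'f'): match length 0
  offset=5 (pos 1, char 'c'): match length 0
  offset=6 (pos 0, char 'e'): match length 2
Longest match has length 2, found at offsets 2, 6; take the smallest, offset 2.
next_char = character at position 6 + 2 = 8 -> 'c'

Best match: offset=2, length=2 (matching 'ec' starting at position 4)
LZ77 triple: (2, 2, 'c')


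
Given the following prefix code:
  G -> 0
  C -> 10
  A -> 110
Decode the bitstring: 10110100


Decoding step by step:
Bits 10 -> C
Bits 110 -> A
Bits 10 -> C
Bits 0 -> G


Decoded message: CACG


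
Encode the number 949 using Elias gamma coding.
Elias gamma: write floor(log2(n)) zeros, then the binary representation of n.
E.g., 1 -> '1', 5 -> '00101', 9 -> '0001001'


num_bits = floor(log2(949)) + 1 = 10
leading_zeros = num_bits - 1 = 9
binary(949) = 1110110101

Elias gamma(949) = '000000000' + '1110110101' = 0000000001110110101 (19 bits)


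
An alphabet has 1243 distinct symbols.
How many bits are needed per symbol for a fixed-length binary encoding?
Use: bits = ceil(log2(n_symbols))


log2(1243) = 10.2796
Bracket: 2^10 = 1024 < 1243 <= 2^11 = 2048
So ceil(log2(1243)) = 11

bits = ceil(log2(1243)) = ceil(10.2796) = 11 bits


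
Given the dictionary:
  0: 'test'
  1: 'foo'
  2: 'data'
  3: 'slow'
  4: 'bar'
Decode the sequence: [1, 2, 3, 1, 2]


Look up each index in the dictionary:
  1 -> 'foo'
  2 -> 'data'
  3 -> 'slow'
  1 -> 'foo'
  2 -> 'data'

Decoded: "foo data slow foo data"


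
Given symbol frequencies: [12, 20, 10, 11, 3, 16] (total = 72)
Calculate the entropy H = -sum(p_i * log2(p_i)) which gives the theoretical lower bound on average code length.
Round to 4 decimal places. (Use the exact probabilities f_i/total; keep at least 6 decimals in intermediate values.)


Per-symbol terms -p_i * log2(p_i) with p_i = f_i/72:
  p = 12/72 = 0.166667: log2(p) = -2.584963, -p*log2(p) = 0.430827
  p = 20/72 = 0.277778: log2(p) = -1.847997, -p*log2(p) = 0.513332
  p = 10/72 = 0.138889: log2(p) = -2.847997, -p*log2(p) = 0.395555
  p = 11/72 = 0.152778: log2(p) = -2.710493, -p*log2(p) = 0.414103
  p = 3/72 = 0.041667: log2(p) = -4.584963, -p*log2(p) = 0.191040
  p = 16/72 = 0.222222: log2(p) = -2.169925, -p*log2(p) = 0.482206
H = 0.430827 + 0.513332 + 0.395555 + 0.414103 + 0.191040 + 0.482206 = 2.427063

H = 2.4271 bits/symbol


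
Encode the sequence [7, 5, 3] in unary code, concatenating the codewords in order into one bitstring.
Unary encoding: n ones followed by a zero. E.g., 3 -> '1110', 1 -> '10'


Encode each number as n ones followed by a terminating 0:
  7 -> 11111110 (8 bits)
  5 -> 111110 (6 bits)
  3 -> 1110 (4 bits)
Total length = 8 + 6 + 4 = 18 bits.

Unary([7, 5, 3]) = 111111101111101110 (18 bits)


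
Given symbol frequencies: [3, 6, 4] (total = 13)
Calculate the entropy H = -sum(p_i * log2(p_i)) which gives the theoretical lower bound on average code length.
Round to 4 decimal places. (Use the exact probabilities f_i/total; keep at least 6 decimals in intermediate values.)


Per-symbol terms -p_i * log2(p_i) with p_i = f_i/13:
  p = 3/13 = 0.230769: log2(p) = -2.115477, -p*log2(p) = 0.488187
  p = 6/13 = 0.461538: log2(p) = -1.115477, -p*log2(p) = 0.514836
  p = 4/13 = 0.307692: log2(p) = -1.700440, -p*log2(p) = 0.523212
H = 0.488187 + 0.514836 + 0.523212 = 1.526235

H = 1.5262 bits/symbol


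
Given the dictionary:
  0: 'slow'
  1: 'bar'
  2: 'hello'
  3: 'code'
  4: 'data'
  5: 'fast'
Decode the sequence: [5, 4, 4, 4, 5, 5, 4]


Look up each index in the dictionary:
  5 -> 'fast'
  4 -> 'data'
  4 -> 'data'
  4 -> 'data'
  5 -> 'fast'
  5 -> 'fast'
  4 -> 'data'

Decoded: "fast data data data fast fast data"


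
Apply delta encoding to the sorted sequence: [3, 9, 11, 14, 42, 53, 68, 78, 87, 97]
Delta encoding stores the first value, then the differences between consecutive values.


First value: 3
Deltas:
  9 - 3 = 6
  11 - 9 = 2
  14 - 11 = 3
  42 - 14 = 28
  53 - 42 = 11
  68 - 53 = 15
  78 - 68 = 10
  87 - 78 = 9
  97 - 87 = 10


Delta encoded: [3, 6, 2, 3, 28, 11, 15, 10, 9, 10]


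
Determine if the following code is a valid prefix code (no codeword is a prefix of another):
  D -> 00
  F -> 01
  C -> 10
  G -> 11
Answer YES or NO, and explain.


Checking each pair (does one codeword prefix another?):
  D='00' vs F='01': no prefix
  D='00' vs C='10': no prefix
  D='00' vs G='11': no prefix
  F='01' vs D='00': no prefix
  F='01' vs C='10': no prefix
  F='01' vs G='11': no prefix
  C='10' vs D='00': no prefix
  C='10' vs F='01': no prefix
  C='10' vs G='11': no prefix
  G='11' vs D='00': no prefix
  G='11' vs F='01': no prefix
  G='11' vs C='10': no prefix
No violation found over all pairs.

YES -- this is a valid prefix code. No codeword is a prefix of any other codeword.


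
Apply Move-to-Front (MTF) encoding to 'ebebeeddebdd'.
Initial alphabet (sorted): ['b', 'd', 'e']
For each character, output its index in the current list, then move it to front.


MTF encoding:
'e': index 2 in ['b', 'd', 'e'] -> ['e', 'b', 'd']
'b': index 1 in ['e', 'b', 'd'] -> ['b', 'e', 'd']
'e': index 1 in ['b', 'e', 'd'] -> ['e', 'b', 'd']
'b': index 1 in ['e', 'b', 'd'] -> ['b', 'e', 'd']
'e': index 1 in ['b', 'e', 'd'] -> ['e', 'b', 'd']
'e': index 0 in ['e', 'b', 'd'] -> ['e', 'b', 'd']
'd': index 2 in ['e', 'b', 'd'] -> ['d', 'e', 'b']
'd': index 0 in ['d', 'e', 'b'] -> ['d', 'e', 'b']
'e': index 1 in ['d', 'e', 'b'] -> ['e', 'd', 'b']
'b': index 2 in ['e', 'd', 'b'] -> ['b', 'e', 'd']
'd': index 2 in ['b', 'e', 'd'] -> ['d', 'b', 'e']
'd': index 0 in ['d', 'b', 'e'] -> ['d', 'b', 'e']


Output: [2, 1, 1, 1, 1, 0, 2, 0, 1, 2, 2, 0]


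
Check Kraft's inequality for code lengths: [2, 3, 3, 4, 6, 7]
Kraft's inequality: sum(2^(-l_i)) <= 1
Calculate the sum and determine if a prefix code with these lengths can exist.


Sum = 2^(-2) + 2^(-3) + 2^(-3) + 2^(-4) + 2^(-6) + 2^(-7)
    = 0.25 + 0.125 + 0.125 + 0.0625 + 0.015625 + 0.0078125
    = 75/128 = 0.5859375
Since 0.5859375 <= 1, Kraft's inequality IS satisfied.
A prefix code with these lengths CAN exist.

Kraft sum = 0.5859375. Satisfied.


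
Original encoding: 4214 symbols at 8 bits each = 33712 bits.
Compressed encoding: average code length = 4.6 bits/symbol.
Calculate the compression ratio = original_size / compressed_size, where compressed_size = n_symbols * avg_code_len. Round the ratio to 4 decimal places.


original_size = n_symbols * orig_bits = 4214 * 8 = 33712 bits
compressed_size = n_symbols * avg_code_len = 4214 * 4.6 = 19384.4 bits
ratio = original_size / compressed_size = 33712 / 19384.4 = 1.7391

Compression ratio = 1.7391


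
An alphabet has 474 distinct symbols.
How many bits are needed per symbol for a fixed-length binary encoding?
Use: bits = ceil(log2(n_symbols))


log2(474) = 8.8887
Bracket: 2^8 = 256 < 474 <= 2^9 = 512
So ceil(log2(474)) = 9

bits = ceil(log2(474)) = ceil(8.8887) = 9 bits


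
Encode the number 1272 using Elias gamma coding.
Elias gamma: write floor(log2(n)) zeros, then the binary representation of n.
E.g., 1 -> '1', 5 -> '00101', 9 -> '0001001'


num_bits = floor(log2(1272)) + 1 = 11
leading_zeros = num_bits - 1 = 10
binary(1272) = 10011111000

Elias gamma(1272) = '0000000000' + '10011111000' = 000000000010011111000 (21 bits)


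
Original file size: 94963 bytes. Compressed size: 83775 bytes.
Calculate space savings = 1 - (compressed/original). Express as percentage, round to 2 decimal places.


ratio = compressed/original = 83775/94963 = 0.882186
savings = 1 - ratio = 1 - 0.882186 = 0.117814
as a percentage: 0.117814 * 100 = 11.78%

Space savings = 1 - 83775/94963 = 11.78%


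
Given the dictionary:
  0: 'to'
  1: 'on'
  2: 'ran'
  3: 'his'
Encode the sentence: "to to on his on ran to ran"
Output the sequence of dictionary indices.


Look up each word in the dictionary:
  'to' -> 0
  'to' -> 0
  'on' -> 1
  'his' -> 3
  'on' -> 1
  'ran' -> 2
  'to' -> 0
  'ran' -> 2

Encoded: [0, 0, 1, 3, 1, 2, 0, 2]


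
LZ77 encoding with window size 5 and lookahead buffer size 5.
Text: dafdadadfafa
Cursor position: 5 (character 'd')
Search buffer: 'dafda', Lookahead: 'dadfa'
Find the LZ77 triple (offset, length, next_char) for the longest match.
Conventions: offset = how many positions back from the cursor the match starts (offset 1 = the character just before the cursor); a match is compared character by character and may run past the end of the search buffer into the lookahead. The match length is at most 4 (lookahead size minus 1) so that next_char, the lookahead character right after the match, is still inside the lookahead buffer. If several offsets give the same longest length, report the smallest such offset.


Try each offset into the search buffer:
  offset=1 (pos 4, char 'a'): match length 0
  offset=2 (pos 3, char 'd'): match length 3
  offset=3 (pos 2, char 'f'): match length 0
  offset=4 (pos 1, char 'a'): match length 0
  offset=5 (pos 0, char 'd'): match length 2
Longest match has length 3 at offset 2.
next_char = character at position 5 + 3 = 8 -> 'f'

Best match: offset=2, length=3 (matching 'dad' starting at position 3)
LZ77 triple: (2, 3, 'f')


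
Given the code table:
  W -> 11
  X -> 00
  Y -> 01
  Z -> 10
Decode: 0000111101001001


Decoding:
00 -> X
00 -> X
11 -> W
11 -> W
01 -> Y
00 -> X
10 -> Z
01 -> Y


Result: XXWWYXZY


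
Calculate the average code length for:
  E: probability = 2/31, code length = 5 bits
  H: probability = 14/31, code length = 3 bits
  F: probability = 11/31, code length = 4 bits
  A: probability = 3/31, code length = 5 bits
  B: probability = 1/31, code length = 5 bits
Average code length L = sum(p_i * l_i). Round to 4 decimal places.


Weighted contributions p_i * l_i:
  E: (2/31) * 5 = 10/31
  H: (14/31) * 3 = 42/31
  F: (11/31) * 4 = 44/31
  A: (3/31) * 5 = 15/31
  B: (1/31) * 5 = 5/31
Sum = (10 + 42 + 44 + 15 + 5)/31 = 116/31

L = 116/31 = 3.7419 bits/symbol


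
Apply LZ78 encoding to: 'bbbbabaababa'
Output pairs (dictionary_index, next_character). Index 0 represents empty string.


LZ78 encoding steps:
Dictionary: {0: ''}
Step 1: w='' (idx 0), next='b' -> output (0, 'b'), add 'b' as idx 1
Step 2: w='b' (idx 1), next='b' -> output (1, 'b'), add 'bb' as idx 2
Step 3: w='b' (idx 1), next='a' -> output (1, 'a'), add 'ba' as idx 3
Step 4: w='ba' (idx 3), next='a' -> output (3, 'a'), add 'baa' as idx 4
Step 5: w='ba' (idx 3), next='b' -> output (3, 'b'), add 'bab' as idx 5
Step 6: w='' (idx 0), next='a' -> output (0, 'a'), add 'a' as idx 6


Encoded: [(0, 'b'), (1, 'b'), (1, 'a'), (3, 'a'), (3, 'b'), (0, 'a')]


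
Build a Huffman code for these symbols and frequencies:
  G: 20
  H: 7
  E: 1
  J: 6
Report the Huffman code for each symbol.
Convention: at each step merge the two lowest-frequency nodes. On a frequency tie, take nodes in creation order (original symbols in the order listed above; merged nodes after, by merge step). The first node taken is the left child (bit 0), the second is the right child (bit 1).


Huffman tree construction:
Step 1: Merge E(1) + J(6) = 7
Step 2: Merge H(7) + (E+J)(7) = 14
Step 3: Merge (H+(E+J))(14) + G(20) = 34
Read each symbol's code off the tree from the root (left child = 0, right child = 1).

Codes:
  G: 1 (length 1)
  H: 00 (length 2)
  E: 010 (length 3)
  J: 011 (length 3)
Average code length: 55/34 = 1.6176 bits/symbol


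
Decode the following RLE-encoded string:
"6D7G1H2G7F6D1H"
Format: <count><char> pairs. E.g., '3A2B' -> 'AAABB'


Expanding each <count><char> pair:
  6D -> 'DDDDDD'
  7G -> 'GGGGGGG'
  1H -> 'H'
  2G -> 'GG'
  7F -> 'FFFFFFF'
  6D -> 'DDDDDD'
  1H -> 'H'

Decoded = DDDDDDGGGGGGGHGGFFFFFFFDDDDDDH


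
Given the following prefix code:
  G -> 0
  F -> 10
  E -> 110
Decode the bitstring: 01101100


Decoding step by step:
Bits 0 -> G
Bits 110 -> E
Bits 110 -> E
Bits 0 -> G


Decoded message: GEEG


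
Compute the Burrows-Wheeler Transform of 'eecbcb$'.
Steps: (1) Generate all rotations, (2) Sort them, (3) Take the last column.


Rotations (sorted):
  0: $eecbcb -> last char: b
  1: b$eecbc -> last char: c
  2: bcb$eec -> last char: c
  3: cb$eecb -> last char: b
  4: cbcb$ee -> last char: e
  5: ecbcb$e -> last char: e
  6: eecbcb$ -> last char: $


BWT = bccbee$


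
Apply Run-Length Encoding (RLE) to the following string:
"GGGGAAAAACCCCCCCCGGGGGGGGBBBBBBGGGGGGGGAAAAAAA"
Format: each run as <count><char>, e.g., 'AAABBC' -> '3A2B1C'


Scanning runs left to right:
  i=0: run of 'G' x 4 -> '4G'
  i=4: run of 'A' x 5 -> '5A'
  i=9: run of 'C' x 8 -> '8C'
  i=17: run of 'G' x 8 -> '8G'
  i=25: run of 'B' x 6 -> '6B'
  i=31: run of 'G' x 8 -> '8G'
  i=39: run of 'A' x 7 -> '7A'

RLE = 4G5A8C8G6B8G7A


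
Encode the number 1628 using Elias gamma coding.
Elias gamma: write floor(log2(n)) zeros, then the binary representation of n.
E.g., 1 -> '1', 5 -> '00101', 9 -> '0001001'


num_bits = floor(log2(1628)) + 1 = 11
leading_zeros = num_bits - 1 = 10
binary(1628) = 11001011100

Elias gamma(1628) = '0000000000' + '11001011100' = 000000000011001011100 (21 bits)


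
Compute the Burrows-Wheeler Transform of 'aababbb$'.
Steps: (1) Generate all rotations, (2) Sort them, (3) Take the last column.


Rotations (sorted):
  0: $aababbb -> last char: b
  1: aababbb$ -> last char: $
  2: ababbb$a -> last char: a
  3: abbb$aab -> last char: b
  4: b$aababb -> last char: b
  5: babbb$aa -> last char: a
  6: bb$aabab -> last char: b
  7: bbb$aaba -> last char: a


BWT = b$abbaba


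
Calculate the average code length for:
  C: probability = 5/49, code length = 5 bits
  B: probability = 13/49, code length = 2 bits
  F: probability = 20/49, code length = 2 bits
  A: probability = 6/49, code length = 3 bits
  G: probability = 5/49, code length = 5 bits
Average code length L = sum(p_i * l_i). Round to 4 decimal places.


Weighted contributions p_i * l_i:
  C: (5/49) * 5 = 25/49
  B: (13/49) * 2 = 26/49
  F: (20/49) * 2 = 40/49
  A: (6/49) * 3 = 18/49
  G: (5/49) * 5 = 25/49
Sum = (25 + 26 + 40 + 18 + 25)/49 = 134/49

L = 134/49 = 2.7347 bits/symbol


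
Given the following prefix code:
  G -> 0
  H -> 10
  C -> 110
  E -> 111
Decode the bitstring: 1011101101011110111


Decoding step by step:
Bits 10 -> H
Bits 111 -> E
Bits 0 -> G
Bits 110 -> C
Bits 10 -> H
Bits 111 -> E
Bits 10 -> H
Bits 111 -> E


Decoded message: HEGCHEHE


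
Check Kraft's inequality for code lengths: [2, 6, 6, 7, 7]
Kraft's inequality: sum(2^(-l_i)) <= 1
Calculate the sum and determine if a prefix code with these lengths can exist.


Sum = 2^(-2) + 2^(-6) + 2^(-6) + 2^(-7) + 2^(-7)
    = 0.25 + 0.015625 + 0.015625 + 0.0078125 + 0.0078125
    = 38/128 = 0.296875
Since 0.296875 <= 1, Kraft's inequality IS satisfied.
A prefix code with these lengths CAN exist.

Kraft sum = 0.296875. Satisfied.


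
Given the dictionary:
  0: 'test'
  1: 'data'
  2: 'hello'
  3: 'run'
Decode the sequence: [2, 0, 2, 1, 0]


Look up each index in the dictionary:
  2 -> 'hello'
  0 -> 'test'
  2 -> 'hello'
  1 -> 'data'
  0 -> 'test'

Decoded: "hello test hello data test"


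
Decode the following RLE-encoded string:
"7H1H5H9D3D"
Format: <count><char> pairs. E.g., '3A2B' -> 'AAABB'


Expanding each <count><char> pair:
  7H -> 'HHHHHHH'
  1H -> 'H'
  5H -> 'HHHHH'
  9D -> 'DDDDDDDDD'
  3D -> 'DDD'

Decoded = HHHHHHHHHHHHHDDDDDDDDDDDD


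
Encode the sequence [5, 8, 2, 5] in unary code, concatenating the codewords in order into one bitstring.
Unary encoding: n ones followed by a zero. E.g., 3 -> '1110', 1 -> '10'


Encode each number as n ones followed by a terminating 0:
  5 -> 111110 (6 bits)
  8 -> 111111110 (9 bits)
  2 -> 110 (3 bits)
  5 -> 111110 (6 bits)
Total length = 6 + 9 + 3 + 6 = 24 bits.

Unary([5, 8, 2, 5]) = 111110111111110110111110 (24 bits)


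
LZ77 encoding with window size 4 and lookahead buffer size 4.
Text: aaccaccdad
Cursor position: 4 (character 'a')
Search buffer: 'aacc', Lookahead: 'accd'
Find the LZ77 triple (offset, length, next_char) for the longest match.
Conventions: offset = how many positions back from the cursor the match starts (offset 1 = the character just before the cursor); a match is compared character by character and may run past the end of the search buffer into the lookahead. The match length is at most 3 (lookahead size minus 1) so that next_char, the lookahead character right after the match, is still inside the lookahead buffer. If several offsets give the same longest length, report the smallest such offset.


Try each offset into the search buffer:
  offset=1 (pos 3, char 'c'): match length 0
  offset=2 (pos 2, char 'c'): match length 0
  offset=3 (pos 1, char 'a'): match length 3
  offset=4 (pos 0, char 'a'): match length 1
Longest match has length 3 at offset 3.
next_char = character at position 4 + 3 = 7 -> 'd'

Best match: offset=3, length=3 (matching 'acc' starting at position 1)
LZ77 triple: (3, 3, 'd')


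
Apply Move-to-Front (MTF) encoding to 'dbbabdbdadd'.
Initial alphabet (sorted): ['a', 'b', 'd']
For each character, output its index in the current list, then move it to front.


MTF encoding:
'd': index 2 in ['a', 'b', 'd'] -> ['d', 'a', 'b']
'b': index 2 in ['d', 'a', 'b'] -> ['b', 'd', 'a']
'b': index 0 in ['b', 'd', 'a'] -> ['b', 'd', 'a']
'a': index 2 in ['b', 'd', 'a'] -> ['a', 'b', 'd']
'b': index 1 in ['a', 'b', 'd'] -> ['b', 'a', 'd']
'd': index 2 in ['b', 'a', 'd'] -> ['d', 'b', 'a']
'b': index 1 in ['d', 'b', 'a'] -> ['b', 'd', 'a']
'd': index 1 in ['b', 'd', 'a'] -> ['d', 'b', 'a']
'a': index 2 in ['d', 'b', 'a'] -> ['a', 'd', 'b']
'd': index 1 in ['a', 'd', 'b'] -> ['d', 'a', 'b']
'd': index 0 in ['d', 'a', 'b'] -> ['d', 'a', 'b']


Output: [2, 2, 0, 2, 1, 2, 1, 1, 2, 1, 0]


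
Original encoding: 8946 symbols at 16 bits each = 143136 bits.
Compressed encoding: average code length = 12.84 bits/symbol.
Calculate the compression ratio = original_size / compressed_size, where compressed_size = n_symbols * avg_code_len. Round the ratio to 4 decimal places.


original_size = n_symbols * orig_bits = 8946 * 16 = 143136 bits
compressed_size = n_symbols * avg_code_len = 8946 * 12.84 = 114866.64 bits
ratio = original_size / compressed_size = 143136 / 114866.64 = 1.2461

Compression ratio = 1.2461


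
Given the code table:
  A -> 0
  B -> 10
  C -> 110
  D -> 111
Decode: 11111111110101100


Decoding:
111 -> D
111 -> D
111 -> D
10 -> B
10 -> B
110 -> C
0 -> A


Result: DDDBBCA


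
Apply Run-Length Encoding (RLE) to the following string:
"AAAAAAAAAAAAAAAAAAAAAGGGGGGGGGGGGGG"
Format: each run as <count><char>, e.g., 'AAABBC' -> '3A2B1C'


Scanning runs left to right:
  i=0: run of 'A' x 21 -> '21A'
  i=21: run of 'G' x 14 -> '14G'

RLE = 21A14G


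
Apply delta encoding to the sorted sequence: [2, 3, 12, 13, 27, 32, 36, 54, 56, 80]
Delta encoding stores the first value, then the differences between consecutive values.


First value: 2
Deltas:
  3 - 2 = 1
  12 - 3 = 9
  13 - 12 = 1
  27 - 13 = 14
  32 - 27 = 5
  36 - 32 = 4
  54 - 36 = 18
  56 - 54 = 2
  80 - 56 = 24


Delta encoded: [2, 1, 9, 1, 14, 5, 4, 18, 2, 24]


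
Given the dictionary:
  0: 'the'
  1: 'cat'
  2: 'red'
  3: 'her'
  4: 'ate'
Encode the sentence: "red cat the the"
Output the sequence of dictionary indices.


Look up each word in the dictionary:
  'red' -> 2
  'cat' -> 1
  'the' -> 0
  'the' -> 0

Encoded: [2, 1, 0, 0]


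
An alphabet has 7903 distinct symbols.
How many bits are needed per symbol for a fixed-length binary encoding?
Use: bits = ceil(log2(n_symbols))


log2(7903) = 12.9482
Bracket: 2^12 = 4096 < 7903 <= 2^13 = 8192
So ceil(log2(7903)) = 13

bits = ceil(log2(7903)) = ceil(12.9482) = 13 bits


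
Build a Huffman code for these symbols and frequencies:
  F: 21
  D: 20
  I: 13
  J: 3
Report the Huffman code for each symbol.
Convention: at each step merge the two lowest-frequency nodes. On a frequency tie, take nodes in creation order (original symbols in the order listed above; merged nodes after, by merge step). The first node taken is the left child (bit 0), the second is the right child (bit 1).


Huffman tree construction:
Step 1: Merge J(3) + I(13) = 16
Step 2: Merge (J+I)(16) + D(20) = 36
Step 3: Merge F(21) + ((J+I)+D)(36) = 57
Read each symbol's code off the tree from the root (left child = 0, right child = 1).

Codes:
  F: 0 (length 1)
  D: 11 (length 2)
  I: 101 (length 3)
  J: 100 (length 3)
Average code length: 109/57 = 1.9123 bits/symbol


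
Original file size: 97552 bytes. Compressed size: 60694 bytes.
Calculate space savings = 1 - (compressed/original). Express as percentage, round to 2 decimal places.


ratio = compressed/original = 60694/97552 = 0.622171
savings = 1 - ratio = 1 - 0.622171 = 0.377829
as a percentage: 0.377829 * 100 = 37.78%

Space savings = 1 - 60694/97552 = 37.78%


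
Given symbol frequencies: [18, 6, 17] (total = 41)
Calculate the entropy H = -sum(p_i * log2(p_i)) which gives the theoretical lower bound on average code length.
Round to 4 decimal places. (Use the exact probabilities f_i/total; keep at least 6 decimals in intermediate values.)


Per-symbol terms -p_i * log2(p_i) with p_i = f_i/41:
  p = 18/41 = 0.439024: log2(p) = -1.187627, -p*log2(p) = 0.521397
  p = 6/41 = 0.146341: log2(p) = -2.772590, -p*log2(p) = 0.405745
  p = 17/41 = 0.414634: log2(p) = -1.270089, -p*log2(p) = 0.526622
H = 0.521397 + 0.405745 + 0.526622 = 1.453764

H = 1.4538 bits/symbol


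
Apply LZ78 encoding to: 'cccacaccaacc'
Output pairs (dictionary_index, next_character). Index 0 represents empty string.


LZ78 encoding steps:
Dictionary: {0: ''}
Step 1: w='' (idx 0), next='c' -> output (0, 'c'), add 'c' as idx 1
Step 2: w='c' (idx 1), next='c' -> output (1, 'c'), add 'cc' as idx 2
Step 3: w='' (idx 0), next='a' -> output (0, 'a'), add 'a' as idx 3
Step 4: w='c' (idx 1), next='a' -> output (1, 'a'), add 'ca' as idx 4
Step 5: w='cc' (idx 2), next='a' -> output (2, 'a'), add 'cca' as idx 5
Step 6: w='a' (idx 3), next='c' -> output (3, 'c'), add 'ac' as idx 6
Step 7: w='c' (idx 1), end of input -> output (1, '')


Encoded: [(0, 'c'), (1, 'c'), (0, 'a'), (1, 'a'), (2, 'a'), (3, 'c'), (1, '')]


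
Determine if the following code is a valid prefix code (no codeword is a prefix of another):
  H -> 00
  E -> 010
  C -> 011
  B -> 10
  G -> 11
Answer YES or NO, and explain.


Checking each pair (does one codeword prefix another?):
  H='00' vs E='010': no prefix
  H='00' vs C='011': no prefix
  H='00' vs B='10': no prefix
  H='00' vs G='11': no prefix
  E='010' vs H='00': no prefix
  E='010' vs C='011': no prefix
  E='010' vs B='10': no prefix
  E='010' vs G='11': no prefix
  C='011' vs H='00': no prefix
  C='011' vs E='010': no prefix
  C='011' vs B='10': no prefix
  C='011' vs G='11': no prefix
  B='10' vs H='00': no prefix
  B='10' vs E='010': no prefix
  B='10' vs C='011': no prefix
  B='10' vs G='11': no prefix
  G='11' vs H='00': no prefix
  G='11' vs E='010': no prefix
  G='11' vs C='011': no prefix
  G='11' vs B='10': no prefix
No violation found over all pairs.

YES -- this is a valid prefix code. No codeword is a prefix of any other codeword.


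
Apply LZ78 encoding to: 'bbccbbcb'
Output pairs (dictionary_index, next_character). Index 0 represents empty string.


LZ78 encoding steps:
Dictionary: {0: ''}
Step 1: w='' (idx 0), next='b' -> output (0, 'b'), add 'b' as idx 1
Step 2: w='b' (idx 1), next='c' -> output (1, 'c'), add 'bc' as idx 2
Step 3: w='' (idx 0), next='c' -> output (0, 'c'), add 'c' as idx 3
Step 4: w='b' (idx 1), next='b' -> output (1, 'b'), add 'bb' as idx 4
Step 5: w='c' (idx 3), next='b' -> output (3, 'b'), add 'cb' as idx 5


Encoded: [(0, 'b'), (1, 'c'), (0, 'c'), (1, 'b'), (3, 'b')]


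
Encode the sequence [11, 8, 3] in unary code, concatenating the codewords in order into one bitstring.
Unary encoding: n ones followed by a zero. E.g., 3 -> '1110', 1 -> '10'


Encode each number as n ones followed by a terminating 0:
  11 -> 111111111110 (12 bits)
  8 -> 111111110 (9 bits)
  3 -> 1110 (4 bits)
Total length = 12 + 9 + 4 = 25 bits.

Unary([11, 8, 3]) = 1111111111101111111101110 (25 bits)


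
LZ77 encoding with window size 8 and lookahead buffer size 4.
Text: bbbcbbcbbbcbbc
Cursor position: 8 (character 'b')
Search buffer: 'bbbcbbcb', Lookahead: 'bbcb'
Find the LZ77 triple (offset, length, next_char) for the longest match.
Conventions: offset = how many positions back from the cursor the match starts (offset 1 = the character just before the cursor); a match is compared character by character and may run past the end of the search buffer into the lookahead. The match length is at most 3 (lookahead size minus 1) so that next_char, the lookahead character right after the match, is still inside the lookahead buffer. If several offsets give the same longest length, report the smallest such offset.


Try each offset into the search buffer:
  offset=1 (pos 7, char 'b'): match length 2
  offset=2 (pos 6, char 'c'): match length 0
  offset=3 (pos 5, char 'b'): match length 1
  offset=4 (pos 4, char 'b'): match length 3
  offset=5 (pos 3, char 'c'): match length 0
  offset=6 (pos 2, char 'b'): match length 1
  offset=7 (pos 1, char 'b'): match length 3
  offset=8 (pos 0, char 'b'): match length 2
Longest match has length 3, found at offsets 4, 7; take the smallest, offset 4.
next_char = character at position 8 + 3 = 11 -> 'b'

Best match: offset=4, length=3 (matching 'bbc' starting at position 4)
LZ77 triple: (4, 3, 'b')


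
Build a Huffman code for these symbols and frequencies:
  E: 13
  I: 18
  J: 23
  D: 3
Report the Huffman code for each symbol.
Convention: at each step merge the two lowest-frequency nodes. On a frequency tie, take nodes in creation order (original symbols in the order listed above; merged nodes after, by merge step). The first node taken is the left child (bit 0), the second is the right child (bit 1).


Huffman tree construction:
Step 1: Merge D(3) + E(13) = 16
Step 2: Merge (D+E)(16) + I(18) = 34
Step 3: Merge J(23) + ((D+E)+I)(34) = 57
Read each symbol's code off the tree from the root (left child = 0, right child = 1).

Codes:
  E: 101 (length 3)
  I: 11 (length 2)
  J: 0 (length 1)
  D: 100 (length 3)
Average code length: 107/57 = 1.8772 bits/symbol


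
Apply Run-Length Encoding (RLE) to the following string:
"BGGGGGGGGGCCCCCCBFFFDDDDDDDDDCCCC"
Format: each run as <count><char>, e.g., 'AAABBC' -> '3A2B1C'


Scanning runs left to right:
  i=0: run of 'B' x 1 -> '1B'
  i=1: run of 'G' x 9 -> '9G'
  i=10: run of 'C' x 6 -> '6C'
  i=16: run of 'B' x 1 -> '1B'
  i=17: run of 'F' x 3 -> '3F'
  i=20: run of 'D' x 9 -> '9D'
  i=29: run of 'C' x 4 -> '4C'

RLE = 1B9G6C1B3F9D4C


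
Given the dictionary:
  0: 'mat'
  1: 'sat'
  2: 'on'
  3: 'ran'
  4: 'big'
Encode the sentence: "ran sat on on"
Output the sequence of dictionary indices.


Look up each word in the dictionary:
  'ran' -> 3
  'sat' -> 1
  'on' -> 2
  'on' -> 2

Encoded: [3, 1, 2, 2]


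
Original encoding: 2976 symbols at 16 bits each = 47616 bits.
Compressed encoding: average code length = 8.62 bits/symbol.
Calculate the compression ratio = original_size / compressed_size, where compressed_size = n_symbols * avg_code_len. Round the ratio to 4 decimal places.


original_size = n_symbols * orig_bits = 2976 * 16 = 47616 bits
compressed_size = n_symbols * avg_code_len = 2976 * 8.62 = 25653.12 bits
ratio = original_size / compressed_size = 47616 / 25653.12 = 1.8561

Compression ratio = 1.8561


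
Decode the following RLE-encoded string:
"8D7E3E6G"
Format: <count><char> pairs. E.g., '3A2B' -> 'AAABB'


Expanding each <count><char> pair:
  8D -> 'DDDDDDDD'
  7E -> 'EEEEEEE'
  3E -> 'EEE'
  6G -> 'GGGGGG'

Decoded = DDDDDDDDEEEEEEEEEEGGGGGG


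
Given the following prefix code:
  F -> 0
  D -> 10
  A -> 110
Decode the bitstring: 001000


Decoding step by step:
Bits 0 -> F
Bits 0 -> F
Bits 10 -> D
Bits 0 -> F
Bits 0 -> F


Decoded message: FFDFF


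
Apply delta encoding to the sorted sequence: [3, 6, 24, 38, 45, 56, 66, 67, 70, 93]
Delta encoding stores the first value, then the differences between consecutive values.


First value: 3
Deltas:
  6 - 3 = 3
  24 - 6 = 18
  38 - 24 = 14
  45 - 38 = 7
  56 - 45 = 11
  66 - 56 = 10
  67 - 66 = 1
  70 - 67 = 3
  93 - 70 = 23


Delta encoded: [3, 3, 18, 14, 7, 11, 10, 1, 3, 23]


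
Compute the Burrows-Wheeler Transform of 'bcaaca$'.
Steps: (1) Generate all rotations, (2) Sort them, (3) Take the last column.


Rotations (sorted):
  0: $bcaaca -> last char: a
  1: a$bcaac -> last char: c
  2: aaca$bc -> last char: c
  3: aca$bca -> last char: a
  4: bcaaca$ -> last char: $
  5: ca$bcaa -> last char: a
  6: caaca$b -> last char: b


BWT = acca$ab


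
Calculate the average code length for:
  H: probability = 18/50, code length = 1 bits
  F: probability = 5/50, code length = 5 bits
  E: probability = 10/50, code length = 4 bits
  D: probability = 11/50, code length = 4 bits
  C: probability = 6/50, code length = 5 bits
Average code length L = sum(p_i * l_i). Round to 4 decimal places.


Weighted contributions p_i * l_i:
  H: (18/50) * 1 = 18/50
  F: (5/50) * 5 = 25/50
  E: (10/50) * 4 = 40/50
  D: (11/50) * 4 = 44/50
  C: (6/50) * 5 = 30/50
Sum = (18 + 25 + 40 + 44 + 30)/50 = 157/50

L = 157/50 = 3.1400 bits/symbol


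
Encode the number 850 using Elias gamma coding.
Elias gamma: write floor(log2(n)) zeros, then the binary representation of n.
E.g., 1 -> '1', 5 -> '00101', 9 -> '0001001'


num_bits = floor(log2(850)) + 1 = 10
leading_zeros = num_bits - 1 = 9
binary(850) = 1101010010

Elias gamma(850) = '000000000' + '1101010010' = 0000000001101010010 (19 bits)


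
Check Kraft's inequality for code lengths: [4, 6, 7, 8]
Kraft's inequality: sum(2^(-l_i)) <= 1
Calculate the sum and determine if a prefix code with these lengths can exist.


Sum = 2^(-4) + 2^(-6) + 2^(-7) + 2^(-8)
    = 0.0625 + 0.015625 + 0.0078125 + 0.00390625
    = 23/256 = 0.08984375
Since 0.08984375 <= 1, Kraft's inequality IS satisfied.
A prefix code with these lengths CAN exist.

Kraft sum = 0.08984375. Satisfied.


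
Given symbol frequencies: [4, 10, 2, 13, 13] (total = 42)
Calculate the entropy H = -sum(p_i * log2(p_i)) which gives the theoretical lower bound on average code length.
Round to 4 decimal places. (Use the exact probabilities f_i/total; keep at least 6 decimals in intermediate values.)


Per-symbol terms -p_i * log2(p_i) with p_i = f_i/42:
  p = 4/42 = 0.095238: log2(p) = -3.392317, -p*log2(p) = 0.323078
  p = 10/42 = 0.238095: log2(p) = -2.070389, -p*log2(p) = 0.492950
  p = 2/42 = 0.047619: log2(p) = -4.392317, -p*log2(p) = 0.209158
  p = 13/42 = 0.309524: log2(p) = -1.691878, -p*log2(p) = 0.523676
  p = 13/42 = 0.309524: log2(p) = -1.691878, -p*log2(p) = 0.523676
H = 0.323078 + 0.492950 + 0.209158 + 0.523676 + 0.523676 = 2.072538

H = 2.0725 bits/symbol


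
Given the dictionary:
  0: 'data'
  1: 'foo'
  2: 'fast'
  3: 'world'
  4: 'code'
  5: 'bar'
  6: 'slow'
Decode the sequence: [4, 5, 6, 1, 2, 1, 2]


Look up each index in the dictionary:
  4 -> 'code'
  5 -> 'bar'
  6 -> 'slow'
  1 -> 'foo'
  2 -> 'fast'
  1 -> 'foo'
  2 -> 'fast'

Decoded: "code bar slow foo fast foo fast"


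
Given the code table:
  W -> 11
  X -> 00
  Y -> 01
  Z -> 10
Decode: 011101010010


Decoding:
01 -> Y
11 -> W
01 -> Y
01 -> Y
00 -> X
10 -> Z


Result: YWYYXZ


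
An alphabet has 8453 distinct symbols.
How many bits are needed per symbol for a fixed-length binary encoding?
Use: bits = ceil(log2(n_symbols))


log2(8453) = 13.0452
Bracket: 2^13 = 8192 < 8453 <= 2^14 = 16384
So ceil(log2(8453)) = 14

bits = ceil(log2(8453)) = ceil(13.0452) = 14 bits


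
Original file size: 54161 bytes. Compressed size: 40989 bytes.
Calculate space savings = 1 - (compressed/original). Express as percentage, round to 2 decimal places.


ratio = compressed/original = 40989/54161 = 0.756799
savings = 1 - ratio = 1 - 0.756799 = 0.243201
as a percentage: 0.243201 * 100 = 24.32%

Space savings = 1 - 40989/54161 = 24.32%
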